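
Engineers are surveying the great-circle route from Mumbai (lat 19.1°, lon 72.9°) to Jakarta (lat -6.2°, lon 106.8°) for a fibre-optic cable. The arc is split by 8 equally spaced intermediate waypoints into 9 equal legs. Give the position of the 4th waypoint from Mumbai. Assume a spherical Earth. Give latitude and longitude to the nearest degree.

≈ lat 8°, lon 88°

Write both endpoints as unit vectors p₁, p₂ with components (cos φ cos λ, cos φ sin λ, sin φ).
The central angle between the endpoints is δ = arccos(p₁·p₂) ≈ 0.731 rad (41.9°).
Interpolate at f = 4/9 with slerp weights a = sin((1−f)δ)/sin δ ≈ 0.592, b = sin(fδ)/sin δ ≈ 0.478.
p = a·p₁ + b·p₂ ≈ (0.027, 0.989, 0.142); φ = arcsin(p_z) ≈ 8.16°, λ = atan2(p_y, p_x) ≈ 88.44°.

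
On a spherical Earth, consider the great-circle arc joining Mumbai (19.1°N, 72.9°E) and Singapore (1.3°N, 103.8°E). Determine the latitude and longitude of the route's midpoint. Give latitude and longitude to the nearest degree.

≈ 11°N, 89°E

Write both endpoints as unit vectors p₁, p₂ with components (cos φ cos λ, cos φ sin λ, sin φ).
The central angle between the endpoints is δ = arccos(p₁·p₂) ≈ 0.613 rad (35.1°).
Interpolate at f = 1/2 with slerp weights a = sin((1−f)δ)/sin δ ≈ 0.524, b = sin(fδ)/sin δ ≈ 0.524.
p = a·p₁ + b·p₂ ≈ (0.021, 0.983, 0.183); φ = arcsin(p_z) ≈ 10.57°, λ = atan2(p_y, p_x) ≈ 88.80°.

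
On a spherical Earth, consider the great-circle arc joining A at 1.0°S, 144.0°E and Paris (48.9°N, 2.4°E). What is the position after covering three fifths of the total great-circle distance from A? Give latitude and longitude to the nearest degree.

≈ 56°N, 88°E

Write both endpoints as unit vectors p₁, p₂ with components (cos φ cos λ, cos φ sin λ, sin φ).
The central angle between the endpoints is δ = arccos(p₁·p₂) ≈ 2.127 rad (121.9°).
Interpolate at f = 3/5 with slerp weights a = sin((1−f)δ)/sin δ ≈ 0.886, b = sin(fδ)/sin δ ≈ 1.127.
p = a·p₁ + b·p₂ ≈ (0.024, 0.551, 0.834); φ = arcsin(p_z) ≈ 56.50°, λ = atan2(p_y, p_x) ≈ 87.51°.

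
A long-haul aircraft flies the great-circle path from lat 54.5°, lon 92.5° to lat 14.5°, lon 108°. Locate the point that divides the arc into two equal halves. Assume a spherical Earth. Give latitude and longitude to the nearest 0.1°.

≈ lat 34.7°, lon 102.2°

Write both endpoints as unit vectors p₁, p₂ with components (cos φ cos λ, cos φ sin λ, sin φ).
The central angle between the endpoints is δ = arccos(p₁·p₂) ≈ 0.729 rad (41.8°).
Interpolate at f = 1/2 with slerp weights a = sin((1−f)δ)/sin δ ≈ 0.535, b = sin(fδ)/sin δ ≈ 0.535.
p = a·p₁ + b·p₂ ≈ (-0.174, 0.803, 0.570); φ = arcsin(p_z) ≈ 34.73°, λ = atan2(p_y, p_x) ≈ 102.20°.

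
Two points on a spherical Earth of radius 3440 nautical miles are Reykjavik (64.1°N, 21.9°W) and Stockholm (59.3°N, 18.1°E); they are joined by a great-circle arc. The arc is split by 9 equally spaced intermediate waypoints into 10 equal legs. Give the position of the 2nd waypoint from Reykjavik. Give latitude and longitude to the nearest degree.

Convert each endpoint to a unit vector on the sphere (x = cos φ cos λ, y = cos φ sin λ, z = sin φ).
The central angle between the endpoints is δ = arccos(p₁·p₂) ≈ 0.335 rad (19.2°).
Interpolate at f = 2/10 with slerp weights a = sin((1−f)δ)/sin δ ≈ 0.805, b = sin(fδ)/sin δ ≈ 0.204.
p = a·p₁ + b·p₂ ≈ (0.425, -0.099, 0.900); φ = arcsin(p_z) ≈ 64.11°, λ = atan2(p_y, p_x) ≈ -13.10°.

≈ (64°N, 13°W)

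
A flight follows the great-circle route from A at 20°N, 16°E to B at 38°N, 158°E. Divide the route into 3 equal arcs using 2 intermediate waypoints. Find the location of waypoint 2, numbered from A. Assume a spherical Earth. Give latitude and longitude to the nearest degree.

The haversine formula gives a central angle δ ≈ 1.953 rad (111.9°) between the endpoints.
Interpolate at f = 2/3 with slerp weights a = sin((1−f)δ)/sin δ ≈ 0.653, b = sin(fδ)/sin δ ≈ 1.039.
p = a·p₁ + b·p₂ ≈ (-0.169, 0.476, 0.863); φ = arcsin(p_z) ≈ 59.66°, λ = atan2(p_y, p_x) ≈ 109.58°.

≈ 60°N, 110°E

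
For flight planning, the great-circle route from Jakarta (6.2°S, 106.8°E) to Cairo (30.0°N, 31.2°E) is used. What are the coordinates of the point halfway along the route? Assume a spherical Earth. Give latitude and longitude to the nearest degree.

Write both endpoints as unit vectors p₁, p₂ with components (cos φ cos λ, cos φ sin λ, sin φ).
The central angle between the endpoints is δ = arccos(p₁·p₂) ≈ 1.410 rad (80.8°).
Interpolate at f = 1/2 with slerp weights a = sin((1−f)δ)/sin δ ≈ 0.657, b = sin(fδ)/sin δ ≈ 0.657.
p = a·p₁ + b·p₂ ≈ (0.298, 0.919, 0.257); φ = arcsin(p_z) ≈ 14.91°, λ = atan2(p_y, p_x) ≈ 72.06°.

≈ (15°N, 72°E)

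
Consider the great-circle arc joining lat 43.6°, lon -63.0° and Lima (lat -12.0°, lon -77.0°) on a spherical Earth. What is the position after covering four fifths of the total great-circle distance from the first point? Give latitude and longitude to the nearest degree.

≈ lat -1°, lon -75°

From cos δ = sin φ₁ sin φ₂ + cos φ₁ cos φ₂ cos Δλ, the central angle is δ ≈ 0.996 rad (57.0°).
Interpolate at f = 4/5 with slerp weights a = sin((1−f)δ)/sin δ ≈ 0.236, b = sin(fδ)/sin δ ≈ 0.852.
p = a·p₁ + b·p₂ ≈ (0.265, -0.964, -0.015); φ = arcsin(p_z) ≈ -0.83°, λ = atan2(p_y, p_x) ≈ -74.63°.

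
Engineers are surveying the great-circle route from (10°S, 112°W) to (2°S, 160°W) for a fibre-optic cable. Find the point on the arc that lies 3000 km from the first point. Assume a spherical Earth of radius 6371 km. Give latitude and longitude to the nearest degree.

Write both endpoints as unit vectors p₁, p₂ with components (cos φ cos λ, cos φ sin λ, sin φ).
The central angle between the endpoints is δ = arccos(p₁·p₂) ≈ 0.844 rad (48.3°). The total great-circle distance is δ·R ≈ 0.844 × 6371 ≈ 5376 km, so the target fraction is f = 3000/5376 ≈ 0.558.
Interpolate at f ≈ 0.558 with slerp weights a = sin((1−f)δ)/sin δ ≈ 0.488, b = sin(fδ)/sin δ ≈ 0.607.
p = a·p₁ + b·p₂ ≈ (-0.750, -0.653, -0.106); φ = arcsin(p_z) ≈ -6.08°, λ = atan2(p_y, p_x) ≈ -138.97°.

≈ (6°S, 139°W)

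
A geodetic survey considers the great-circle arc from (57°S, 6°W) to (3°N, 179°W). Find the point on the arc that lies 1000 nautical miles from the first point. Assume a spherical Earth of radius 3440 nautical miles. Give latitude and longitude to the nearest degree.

≈ (73°S, 15°W)

Convert each endpoint to a unit vector on the sphere (x = cos φ cos λ, y = cos φ sin λ, z = sin φ).
The central angle between the endpoints is δ = arccos(p₁·p₂) ≈ 2.194 rad (125.7°). The total great-circle distance is δ·R ≈ 2.194 × 3440 ≈ 7548 nmi, so the target fraction is f = 1000/7548 ≈ 0.132.
Interpolate at f ≈ 0.132 with slerp weights a = sin((1−f)δ)/sin δ ≈ 1.164, b = sin(fδ)/sin δ ≈ 0.353.
p = a·p₁ + b·p₂ ≈ (0.278, -0.072, -0.958); φ = arcsin(p_z) ≈ -73.30°, λ = atan2(p_y, p_x) ≈ -14.60°.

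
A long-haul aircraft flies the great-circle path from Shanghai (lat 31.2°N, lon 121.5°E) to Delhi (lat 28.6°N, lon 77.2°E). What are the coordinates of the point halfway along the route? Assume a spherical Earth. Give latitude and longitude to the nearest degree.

Write both endpoints as unit vectors p₁, p₂ with components (cos φ cos λ, cos φ sin λ, sin φ).
The central angle between the endpoints is δ = arccos(p₁·p₂) ≈ 0.667 rad (38.2°).
Interpolate at f = 1/2 with slerp weights a = sin((1−f)δ)/sin δ ≈ 0.529, b = sin(fδ)/sin δ ≈ 0.529.
p = a·p₁ + b·p₂ ≈ (-0.134, 0.839, 0.527); φ = arcsin(p_z) ≈ 31.83°, λ = atan2(p_y, p_x) ≈ 99.05°.

≈ lat 32°N, lon 99°E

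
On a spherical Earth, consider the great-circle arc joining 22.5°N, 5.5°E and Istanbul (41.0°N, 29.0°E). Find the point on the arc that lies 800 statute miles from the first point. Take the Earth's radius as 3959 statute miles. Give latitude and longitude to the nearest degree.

From cos δ = sin φ₁ sin φ₂ + cos φ₁ cos φ₂ cos Δλ, the central angle is δ ≈ 0.472 rad (27.1°). The total great-circle distance is δ·R ≈ 0.472 × 3959 ≈ 1870 mi, so the target fraction is f = 800/1870 ≈ 0.428.
Interpolate at f ≈ 0.428 with slerp weights a = sin((1−f)δ)/sin δ ≈ 0.587, b = sin(fδ)/sin δ ≈ 0.441.
p = a·p₁ + b·p₂ ≈ (0.831, 0.213, 0.514); φ = arcsin(p_z) ≈ 30.93°, λ = atan2(p_y, p_x) ≈ 14.40°.

≈ 31°N, 14°E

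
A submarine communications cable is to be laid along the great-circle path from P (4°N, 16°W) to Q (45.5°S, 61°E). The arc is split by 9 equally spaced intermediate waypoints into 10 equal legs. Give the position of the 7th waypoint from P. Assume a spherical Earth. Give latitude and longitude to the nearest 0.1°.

Convert each endpoint to a unit vector on the sphere (x = cos φ cos λ, y = cos φ sin λ, z = sin φ).
The central angle between the endpoints is δ = arccos(p₁·p₂) ≈ 1.463 rad (83.8°).
Interpolate at f = 7/10 with slerp weights a = sin((1−f)δ)/sin δ ≈ 0.427, b = sin(fδ)/sin δ ≈ 0.859.
p = a·p₁ + b·p₂ ≈ (0.702, 0.409, -0.583); φ = arcsin(p_z) ≈ -35.66°, λ = atan2(p_y, p_x) ≈ 30.24°.

≈ (35.7°S, 30.2°E)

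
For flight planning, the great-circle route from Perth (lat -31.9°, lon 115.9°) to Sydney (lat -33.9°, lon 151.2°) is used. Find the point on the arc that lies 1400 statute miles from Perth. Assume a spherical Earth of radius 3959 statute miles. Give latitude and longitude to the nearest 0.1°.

Convert each endpoint to a unit vector on the sphere (x = cos φ cos λ, y = cos φ sin λ, z = sin φ).
The central angle between the endpoints is δ = arccos(p₁·p₂) ≈ 0.516 rad (29.6°). The total great-circle distance is δ·R ≈ 0.516 × 3959 ≈ 2043 mi, so the target fraction is f = 1400/2043 ≈ 0.685.
Interpolate at f ≈ 0.685 with slerp weights a = sin((1−f)δ)/sin δ ≈ 0.328, b = sin(fδ)/sin δ ≈ 0.702.
p = a·p₁ + b·p₂ ≈ (-0.632, 0.531, -0.565); φ = arcsin(p_z) ≈ -34.37°, λ = atan2(p_y, p_x) ≈ 139.97°.

≈ lat -34.4°, lon 140.0°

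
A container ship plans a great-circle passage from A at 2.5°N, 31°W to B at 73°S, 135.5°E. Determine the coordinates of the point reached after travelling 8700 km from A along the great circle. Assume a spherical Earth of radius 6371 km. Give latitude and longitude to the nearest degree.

≈ 75°S, 15°W

From cos δ = sin φ₁ sin φ₂ + cos φ₁ cos φ₂ cos Δλ, the central angle is δ ≈ 1.903 rad (109.0°). The total great-circle distance is δ·R ≈ 1.903 × 6371 ≈ 12121 km, so the target fraction is f = 8700/12121 ≈ 0.718.
Interpolate at f ≈ 0.718 with slerp weights a = sin((1−f)δ)/sin δ ≈ 0.541, b = sin(fδ)/sin δ ≈ 1.035.
p = a·p₁ + b·p₂ ≈ (0.247, -0.066, -0.967); φ = arcsin(p_z) ≈ -75.16°, λ = atan2(p_y, p_x) ≈ -14.98°.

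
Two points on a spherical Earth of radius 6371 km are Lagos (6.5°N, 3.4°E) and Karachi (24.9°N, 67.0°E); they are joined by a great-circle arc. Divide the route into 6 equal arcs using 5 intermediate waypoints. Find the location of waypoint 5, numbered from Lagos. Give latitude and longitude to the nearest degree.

Write both endpoints as unit vectors p₁, p₂ with components (cos φ cos λ, cos φ sin λ, sin φ).
The central angle between the endpoints is δ = arccos(p₁·p₂) ≈ 1.106 rad (63.4°).
Interpolate at f = 5/6 with slerp weights a = sin((1−f)δ)/sin δ ≈ 0.205, b = sin(fδ)/sin δ ≈ 0.891.
p = a·p₁ + b·p₂ ≈ (0.519, 0.756, 0.398); φ = arcsin(p_z) ≈ 23.48°, λ = atan2(p_y, p_x) ≈ 55.53°.

≈ 23°N, 56°E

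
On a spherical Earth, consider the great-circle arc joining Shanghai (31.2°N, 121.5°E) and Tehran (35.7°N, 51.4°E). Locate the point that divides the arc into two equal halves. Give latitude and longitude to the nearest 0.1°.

Convert each endpoint to a unit vector on the sphere (x = cos φ cos λ, y = cos φ sin λ, z = sin φ).
The central angle between the endpoints is δ = arccos(p₁·p₂) ≈ 1.002 rad (57.4°).
Interpolate at f = 1/2 with slerp weights a = sin((1−f)δ)/sin δ ≈ 0.570, b = sin(fδ)/sin δ ≈ 0.570.
p = a·p₁ + b·p₂ ≈ (0.034, 0.778, 0.628); φ = arcsin(p_z) ≈ 38.90°, λ = atan2(p_y, p_x) ≈ 87.49°.

≈ 38.9°N, 87.5°E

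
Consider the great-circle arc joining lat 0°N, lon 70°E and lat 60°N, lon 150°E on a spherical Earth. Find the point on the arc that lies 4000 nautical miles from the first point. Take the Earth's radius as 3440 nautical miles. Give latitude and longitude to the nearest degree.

≈ lat 53°N, lon 119°E

Convert each endpoint to a unit vector on the sphere (x = cos φ cos λ, y = cos φ sin λ, z = sin φ).
The central angle between the endpoints is δ = arccos(p₁·p₂) ≈ 1.484 rad (85.0°). The total great-circle distance is δ·R ≈ 1.484 × 3440 ≈ 5104 nmi, so the target fraction is f = 4000/5104 ≈ 0.784.
Interpolate at f ≈ 0.784 with slerp weights a = sin((1−f)δ)/sin δ ≈ 0.317, b = sin(fδ)/sin δ ≈ 0.921.
p = a·p₁ + b·p₂ ≈ (-0.291, 0.528, 0.798); φ = arcsin(p_z) ≈ 52.93°, λ = atan2(p_y, p_x) ≈ 118.83°.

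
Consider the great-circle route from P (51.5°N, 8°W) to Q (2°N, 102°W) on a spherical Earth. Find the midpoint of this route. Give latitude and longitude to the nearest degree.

Write both endpoints as unit vectors p₁, p₂ with components (cos φ cos λ, cos φ sin λ, sin φ).
The central angle between the endpoints is δ = arccos(p₁·p₂) ≈ 1.587 rad (90.9°).
Interpolate at f = 1/2 with slerp weights a = sin((1−f)δ)/sin δ ≈ 0.713, b = sin(fδ)/sin δ ≈ 0.713.
p = a·p₁ + b·p₂ ≈ (0.291, -0.759, 0.583); φ = arcsin(p_z) ≈ 35.65°, λ = atan2(p_y, p_x) ≈ -68.99°.

≈ (36°N, 69°W)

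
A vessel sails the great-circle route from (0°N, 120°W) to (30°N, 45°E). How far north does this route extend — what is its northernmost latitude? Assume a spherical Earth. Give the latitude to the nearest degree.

≈ 66°N

The great circle lies in the plane with unit normal n̂ = (p₁ × p₂)/|p₁ × p₂|.
Here n̂_z ≈ +0.409; the vertex latitude is φ_max = arccos|n̂_z| ≈ 65.9°.
Check via Clairaut: cos φ_max = |cos φ₁| · sin C = cos(0.0°)·sin(24.1°) ≈ 0.409, again giving ≈ 65.9°.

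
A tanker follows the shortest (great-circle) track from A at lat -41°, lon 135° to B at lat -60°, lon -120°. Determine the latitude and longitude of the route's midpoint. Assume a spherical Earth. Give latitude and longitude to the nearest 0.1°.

From cos δ = sin φ₁ sin φ₂ + cos φ₁ cos φ₂ cos Δλ, the central angle is δ ≈ 1.081 rad (61.9°).
Interpolate at f = 1/2 with slerp weights a = sin((1−f)δ)/sin δ ≈ 0.583, b = sin(fδ)/sin δ ≈ 0.583.
p = a·p₁ + b·p₂ ≈ (-0.457, 0.059, -0.888); φ = arcsin(p_z) ≈ -62.57°, λ = atan2(p_y, p_x) ≈ 172.68°.

≈ lat -62.6°, lon 172.7°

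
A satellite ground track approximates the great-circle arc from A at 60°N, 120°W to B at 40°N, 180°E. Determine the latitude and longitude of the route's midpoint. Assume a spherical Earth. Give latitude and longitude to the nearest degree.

≈ 54°N, 157°W

Convert each endpoint to a unit vector on the sphere (x = cos φ cos λ, y = cos φ sin λ, z = sin φ).
The central angle between the endpoints is δ = arccos(p₁·p₂) ≈ 0.725 rad (41.6°).
Interpolate at f = 1/2 with slerp weights a = sin((1−f)δ)/sin δ ≈ 0.535, b = sin(fδ)/sin δ ≈ 0.535.
p = a·p₁ + b·p₂ ≈ (-0.543, -0.232, 0.807); φ = arcsin(p_z) ≈ 53.80°, λ = atan2(p_y, p_x) ≈ -156.92°.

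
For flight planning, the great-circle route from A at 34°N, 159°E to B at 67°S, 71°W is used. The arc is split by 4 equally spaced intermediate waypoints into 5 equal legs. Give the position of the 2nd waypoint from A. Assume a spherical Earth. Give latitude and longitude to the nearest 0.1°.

≈ 16.5°S, 179.4°W

Write both endpoints as unit vectors p₁, p₂ with components (cos φ cos λ, cos φ sin λ, sin φ).
The central angle between the endpoints is δ = arccos(p₁·p₂) ≈ 2.379 rad (136.3°).
Interpolate at f = 2/5 with slerp weights a = sin((1−f)δ)/sin δ ≈ 1.433, b = sin(fδ)/sin δ ≈ 1.179.
p = a·p₁ + b·p₂ ≈ (-0.959, -0.010, -0.284); φ = arcsin(p_z) ≈ -16.49°, λ = atan2(p_y, p_x) ≈ -179.41°.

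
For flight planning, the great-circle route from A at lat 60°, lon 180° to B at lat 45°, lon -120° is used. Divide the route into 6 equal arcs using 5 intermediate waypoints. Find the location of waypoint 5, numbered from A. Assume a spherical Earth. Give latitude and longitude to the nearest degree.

Convert each endpoint to a unit vector on the sphere (x = cos φ cos λ, y = cos φ sin λ, z = sin φ).
The central angle between the endpoints is δ = arccos(p₁·p₂) ≈ 0.661 rad (37.9°).
Interpolate at f = 5/6 with slerp weights a = sin((1−f)δ)/sin δ ≈ 0.179, b = sin(fδ)/sin δ ≈ 0.853.
p = a·p₁ + b·p₂ ≈ (-0.391, -0.522, 0.758); φ = arcsin(p_z) ≈ 49.29°, λ = atan2(p_y, p_x) ≈ -126.83°.

≈ lat 49°, lon -127°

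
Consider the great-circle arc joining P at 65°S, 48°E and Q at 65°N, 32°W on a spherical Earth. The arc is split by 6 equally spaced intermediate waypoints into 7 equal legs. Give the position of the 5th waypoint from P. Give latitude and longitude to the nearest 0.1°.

≈ 29.1°N, 1.6°W

Write both endpoints as unit vectors p₁, p₂ with components (cos φ cos λ, cos φ sin λ, sin φ).
The central angle between the endpoints is δ = arccos(p₁·p₂) ≈ 2.482 rad (142.2°).
Interpolate at f = 5/7 with slerp weights a = sin((1−f)δ)/sin δ ≈ 1.063, b = sin(fδ)/sin δ ≈ 1.599.
p = a·p₁ + b·p₂ ≈ (0.874, -0.024, 0.486); φ = arcsin(p_z) ≈ 29.07°, λ = atan2(p_y, p_x) ≈ -1.59°.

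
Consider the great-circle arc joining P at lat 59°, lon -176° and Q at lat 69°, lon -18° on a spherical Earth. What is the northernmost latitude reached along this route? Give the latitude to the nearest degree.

≈ 85°

The great circle lies in the plane with unit normal n̂ = (p₁ × p₂)/|p₁ × p₂|.
Here n̂_z ≈ +0.089; the vertex latitude is φ_max = arccos|n̂_z| ≈ 84.9°.
Check via Clairaut: cos φ_max = |cos φ₁| · sin C = cos(59.0°)·sin(9.9°) ≈ 0.089, again giving ≈ 84.9°.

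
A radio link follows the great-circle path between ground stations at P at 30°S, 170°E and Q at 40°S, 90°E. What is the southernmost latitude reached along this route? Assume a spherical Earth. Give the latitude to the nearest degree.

≈ 43°S

The great circle lies in the plane with unit normal n̂ = (p₁ × p₂)/|p₁ × p₂|.
Here n̂_z ≈ -0.726; the vertex latitude is φ_max = arccos|n̂_z| ≈ 43.4°.
Check via Clairaut: cos φ_max = |cos φ₁| · sin C = cos(30.0°)·sin(123.0°) ≈ 0.726, again giving ≈ 43.4°.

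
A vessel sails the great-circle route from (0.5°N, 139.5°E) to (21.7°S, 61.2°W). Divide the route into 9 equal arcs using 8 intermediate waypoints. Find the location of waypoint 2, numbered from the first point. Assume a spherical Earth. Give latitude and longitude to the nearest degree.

≈ (24°S, 163°E)

Write both endpoints as unit vectors p₁, p₂ with components (cos φ cos λ, cos φ sin λ, sin φ).
The central angle between the endpoints is δ = arccos(p₁·p₂) ≈ 2.631 rad (150.7°).
Interpolate at f = 2/9 with slerp weights a = sin((1−f)δ)/sin δ ≈ 1.819, b = sin(fδ)/sin δ ≈ 1.129.
p = a·p₁ + b·p₂ ≈ (-0.878, 0.262, -0.402); φ = arcsin(p_z) ≈ -23.67°, λ = atan2(p_y, p_x) ≈ 163.38°.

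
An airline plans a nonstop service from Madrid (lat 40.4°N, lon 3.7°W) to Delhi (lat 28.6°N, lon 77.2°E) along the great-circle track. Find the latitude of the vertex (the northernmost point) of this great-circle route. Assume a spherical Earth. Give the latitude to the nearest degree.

≈ 43°N

The great circle lies in the plane with unit normal n̂ = (p₁ × p₂)/|p₁ × p₂|.
Here n̂_z ≈ +0.726; the vertex latitude is φ_max = arccos|n̂_z| ≈ 43.4°.
Check via Clairaut: cos φ_max = |cos φ₁| · sin C = cos(40.4°)·sin(72.4°) ≈ 0.726, again giving ≈ 43.4°.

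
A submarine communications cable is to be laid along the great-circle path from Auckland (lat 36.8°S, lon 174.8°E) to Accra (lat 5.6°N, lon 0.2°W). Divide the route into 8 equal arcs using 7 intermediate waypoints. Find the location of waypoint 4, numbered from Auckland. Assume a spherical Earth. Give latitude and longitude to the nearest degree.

≈ lat 67°S, lon 19°E

From cos δ = sin φ₁ sin φ₂ + cos φ₁ cos φ₂ cos Δλ, the central angle is δ ≈ 2.591 rad (148.5°).
Interpolate at f = 4/8 with slerp weights a = sin((1−f)δ)/sin δ ≈ 1.840, b = sin(fδ)/sin δ ≈ 1.840.
p = a·p₁ + b·p₂ ≈ (0.364, 0.127, -0.923); φ = arcsin(p_z) ≈ -67.32°, λ = atan2(p_y, p_x) ≈ 19.26°.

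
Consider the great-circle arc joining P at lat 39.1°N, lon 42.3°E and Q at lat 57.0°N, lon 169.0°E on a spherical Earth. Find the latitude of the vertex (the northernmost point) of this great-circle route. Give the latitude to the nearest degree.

The great circle lies in the plane with unit normal n̂ = (p₁ × p₂)/|p₁ × p₂|.
Here n̂_z ≈ +0.353; the vertex latitude is φ_max = arccos|n̂_z| ≈ 69.4°.
Check via Clairaut: cos φ_max = |cos φ₁| · sin C = cos(39.1°)·sin(27.0°) ≈ 0.353, again giving ≈ 69.4°.

≈ 69°N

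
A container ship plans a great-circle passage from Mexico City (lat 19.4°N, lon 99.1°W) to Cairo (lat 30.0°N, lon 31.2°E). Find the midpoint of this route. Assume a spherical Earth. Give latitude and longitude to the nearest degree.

Write both endpoints as unit vectors p₁, p₂ with components (cos φ cos λ, cos φ sin λ, sin φ).
The central angle between the endpoints is δ = arccos(p₁·p₂) ≈ 1.941 rad (111.2°).
Interpolate at f = 1/2 with slerp weights a = sin((1−f)δ)/sin δ ≈ 0.885, b = sin(fδ)/sin δ ≈ 0.885.
p = a·p₁ + b·p₂ ≈ (0.524, -0.427, 0.737); φ = arcsin(p_z) ≈ 47.46°, λ = atan2(p_y, p_x) ≈ -39.21°.

≈ lat 47°N, lon 39°W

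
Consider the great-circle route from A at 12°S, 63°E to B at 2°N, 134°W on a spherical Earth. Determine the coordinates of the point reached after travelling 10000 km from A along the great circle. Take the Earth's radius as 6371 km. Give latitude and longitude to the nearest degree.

≈ 29°S, 160°E

From cos δ = sin φ₁ sin φ₂ + cos φ₁ cos φ₂ cos Δλ, the central angle is δ ≈ 2.800 rad (160.4°). The total great-circle distance is δ·R ≈ 2.800 × 6371 ≈ 17836 km, so the target fraction is f = 10000/17836 ≈ 0.561.
Interpolate at f ≈ 0.561 with slerp weights a = sin((1−f)δ)/sin δ ≈ 2.810, b = sin(fδ)/sin δ ≈ 2.982.
p = a·p₁ + b·p₂ ≈ (-0.822, 0.306, -0.480); φ = arcsin(p_z) ≈ -28.70°, λ = atan2(p_y, p_x) ≈ 159.60°.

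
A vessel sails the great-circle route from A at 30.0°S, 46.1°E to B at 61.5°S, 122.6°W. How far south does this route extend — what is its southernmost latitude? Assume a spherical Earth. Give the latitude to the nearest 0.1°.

The great circle lies in the plane with unit normal n̂ = (p₁ × p₂)/|p₁ × p₂|.
Here n̂_z ≈ -0.081; the vertex latitude is φ_max = arccos|n̂_z| ≈ 85.4°.
Check via Clairaut: cos φ_max = |cos φ₁| · sin C = cos(30.0°)·sin(174.6°) ≈ 0.081, again giving ≈ 85.4°.

≈ 85.4°S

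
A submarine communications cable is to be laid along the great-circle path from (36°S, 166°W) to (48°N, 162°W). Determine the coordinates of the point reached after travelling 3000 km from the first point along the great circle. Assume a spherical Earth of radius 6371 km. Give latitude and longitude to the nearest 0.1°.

≈ (9.0°S, 164.8°W)

From cos δ = sin φ₁ sin φ₂ + cos φ₁ cos φ₂ cos Δλ, the central angle is δ ≈ 1.467 rad (84.1°). The total great-circle distance is δ·R ≈ 1.467 × 6371 ≈ 9349 km, so the target fraction is f = 3000/9349 ≈ 0.321.
Interpolate at f ≈ 0.321 with slerp weights a = sin((1−f)δ)/sin δ ≈ 0.844, b = sin(fδ)/sin δ ≈ 0.456.
p = a·p₁ + b·p₂ ≈ (-0.953, -0.260, -0.157); φ = arcsin(p_z) ≈ -9.04°, λ = atan2(p_y, p_x) ≈ -164.76°.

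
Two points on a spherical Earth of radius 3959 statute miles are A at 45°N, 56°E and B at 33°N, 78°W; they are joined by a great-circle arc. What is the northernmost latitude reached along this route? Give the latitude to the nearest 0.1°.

≈ 64.7°N

The great circle lies in the plane with unit normal n̂ = (p₁ × p₂)/|p₁ × p₂|.
Here n̂_z ≈ -0.427; the vertex latitude is φ_max = arccos|n̂_z| ≈ 64.7°.
Check via Clairaut: cos φ_max = |cos φ₁| · sin C = cos(45.0°)·sin(37.1°) ≈ 0.427, again giving ≈ 64.7°.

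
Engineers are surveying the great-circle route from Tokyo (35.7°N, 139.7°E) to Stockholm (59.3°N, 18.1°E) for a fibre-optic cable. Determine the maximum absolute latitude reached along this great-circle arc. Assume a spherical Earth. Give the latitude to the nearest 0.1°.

The great circle lies in the plane with unit normal n̂ = (p₁ × p₂)/|p₁ × p₂|.
Here n̂_z ≈ -0.368; the vertex latitude is φ_max = arccos|n̂_z| ≈ 68.4°.
Check via Clairaut: cos φ_max = |cos φ₁| · sin C = cos(35.7°)·sin(27.0°) ≈ 0.368, again giving ≈ 68.4°.

≈ 68.4°N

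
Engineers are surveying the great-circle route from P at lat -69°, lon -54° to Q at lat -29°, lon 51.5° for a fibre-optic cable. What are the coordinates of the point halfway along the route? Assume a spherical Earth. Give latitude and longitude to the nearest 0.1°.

Convert each endpoint to a unit vector on the sphere (x = cos φ cos λ, y = cos φ sin λ, z = sin φ).
The central angle between the endpoints is δ = arccos(p₁·p₂) ≈ 1.193 rad (68.4°).
Interpolate at f = 1/2 with slerp weights a = sin((1−f)δ)/sin δ ≈ 0.604, b = sin(fδ)/sin δ ≈ 0.604.
p = a·p₁ + b·p₂ ≈ (0.456, 0.238, -0.857); φ = arcsin(p_z) ≈ -59.01°, λ = atan2(p_y, p_x) ≈ 27.59°.

≈ lat -59.0°, lon 27.6°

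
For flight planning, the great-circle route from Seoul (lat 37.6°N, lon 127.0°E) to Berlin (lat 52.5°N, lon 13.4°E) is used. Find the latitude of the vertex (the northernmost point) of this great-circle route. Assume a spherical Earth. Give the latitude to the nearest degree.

≈ 62°N

The great circle lies in the plane with unit normal n̂ = (p₁ × p₂)/|p₁ × p₂|.
Here n̂_z ≈ -0.462; the vertex latitude is φ_max = arccos|n̂_z| ≈ 62.5°.
Check via Clairaut: cos φ_max = |cos φ₁| · sin C = cos(37.6°)·sin(35.7°) ≈ 0.462, again giving ≈ 62.5°.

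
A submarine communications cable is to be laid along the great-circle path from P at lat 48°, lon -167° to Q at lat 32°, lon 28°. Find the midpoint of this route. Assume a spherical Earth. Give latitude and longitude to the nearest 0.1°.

≈ lat 78.2°, lon 68.6°

The haversine formula gives a central angle δ ≈ 1.726 rad (98.9°) between the endpoints.
Interpolate at f = 1/2 with slerp weights a = sin((1−f)δ)/sin δ ≈ 0.769, b = sin(fδ)/sin δ ≈ 0.769.
p = a·p₁ + b·p₂ ≈ (0.074, 0.190, 0.979); φ = arcsin(p_z) ≈ 78.20°, λ = atan2(p_y, p_x) ≈ 68.65°.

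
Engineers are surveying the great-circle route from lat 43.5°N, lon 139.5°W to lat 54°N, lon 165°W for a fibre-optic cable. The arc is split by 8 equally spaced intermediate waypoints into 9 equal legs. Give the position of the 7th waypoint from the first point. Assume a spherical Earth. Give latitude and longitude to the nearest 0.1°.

≈ lat 52.2°N, lon 158.4°W

Convert each endpoint to a unit vector on the sphere (x = cos φ cos λ, y = cos φ sin λ, z = sin φ).
The central angle between the endpoints is δ = arccos(p₁·p₂) ≈ 0.343 rad (19.7°).
Interpolate at f = 7/9 with slerp weights a = sin((1−f)δ)/sin δ ≈ 0.226, b = sin(fδ)/sin δ ≈ 0.784.
p = a·p₁ + b·p₂ ≈ (-0.570, -0.226, 0.790); φ = arcsin(p_z) ≈ 52.19°, λ = atan2(p_y, p_x) ≈ -158.38°.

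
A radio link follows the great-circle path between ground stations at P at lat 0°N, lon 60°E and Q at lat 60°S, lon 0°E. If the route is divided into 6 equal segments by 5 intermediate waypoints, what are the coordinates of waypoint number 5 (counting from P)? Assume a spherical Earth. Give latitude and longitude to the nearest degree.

From cos δ = sin φ₁ sin φ₂ + cos φ₁ cos φ₂ cos Δλ, the central angle is δ ≈ 1.318 rad (75.5°).
Interpolate at f = 5/6 with slerp weights a = sin((1−f)δ)/sin δ ≈ 0.225, b = sin(fδ)/sin δ ≈ 0.920.
p = a·p₁ + b·p₂ ≈ (0.572, 0.195, -0.796); φ = arcsin(p_z) ≈ -52.80°, λ = atan2(p_y, p_x) ≈ 18.81°.

≈ lat 53°S, lon 19°E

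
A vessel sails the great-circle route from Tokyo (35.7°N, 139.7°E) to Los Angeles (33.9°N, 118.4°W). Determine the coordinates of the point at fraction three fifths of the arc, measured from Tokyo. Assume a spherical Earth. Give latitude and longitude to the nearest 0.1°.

From cos δ = sin φ₁ sin φ₂ + cos φ₁ cos φ₂ cos Δλ, the central angle is δ ≈ 1.383 rad (79.3°).
Interpolate at f = 3/5 with slerp weights a = sin((1−f)δ)/sin δ ≈ 0.535, b = sin(fδ)/sin δ ≈ 0.751.
p = a·p₁ + b·p₂ ≈ (-0.628, -0.267, 0.731); φ = arcsin(p_z) ≈ 46.97°, λ = atan2(p_y, p_x) ≈ -156.93°.

≈ (47.0°N, 156.9°W)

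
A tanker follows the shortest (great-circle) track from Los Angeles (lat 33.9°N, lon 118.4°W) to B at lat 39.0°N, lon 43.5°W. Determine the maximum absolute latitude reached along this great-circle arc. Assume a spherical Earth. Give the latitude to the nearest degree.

≈ 43°N

The great circle lies in the plane with unit normal n̂ = (p₁ × p₂)/|p₁ × p₂|.
Here n̂_z ≈ +0.729; the vertex latitude is φ_max = arccos|n̂_z| ≈ 43.2°.
Check via Clairaut: cos φ_max = |cos φ₁| · sin C = cos(33.9°)·sin(61.4°) ≈ 0.729, again giving ≈ 43.2°.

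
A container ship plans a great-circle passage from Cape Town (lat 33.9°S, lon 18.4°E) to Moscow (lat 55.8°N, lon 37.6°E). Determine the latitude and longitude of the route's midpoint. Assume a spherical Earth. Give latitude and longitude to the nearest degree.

≈ lat 11°N, lon 26°E

From cos δ = sin φ₁ sin φ₂ + cos φ₁ cos φ₂ cos Δλ, the central angle is δ ≈ 1.592 rad (91.2°).
Interpolate at f = 1/2 with slerp weights a = sin((1−f)δ)/sin δ ≈ 0.715, b = sin(fδ)/sin δ ≈ 0.715.
p = a·p₁ + b·p₂ ≈ (0.881, 0.432, 0.192); φ = arcsin(p_z) ≈ 11.10°, λ = atan2(p_y, p_x) ≈ 26.14°.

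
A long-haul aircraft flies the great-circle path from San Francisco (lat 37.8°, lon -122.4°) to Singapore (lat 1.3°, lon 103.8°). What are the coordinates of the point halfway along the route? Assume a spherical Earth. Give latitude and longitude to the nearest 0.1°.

The haversine formula gives a central angle δ ≈ 2.133 rad (122.2°) between the endpoints.
Interpolate at f = 1/2 with slerp weights a = sin((1−f)δ)/sin δ ≈ 1.035, b = sin(fδ)/sin δ ≈ 1.035.
p = a·p₁ + b·p₂ ≈ (-0.685, 0.314, 0.658); φ = arcsin(p_z) ≈ 41.11°, λ = atan2(p_y, p_x) ≈ 155.35°.

≈ lat 41.1°, lon 155.3°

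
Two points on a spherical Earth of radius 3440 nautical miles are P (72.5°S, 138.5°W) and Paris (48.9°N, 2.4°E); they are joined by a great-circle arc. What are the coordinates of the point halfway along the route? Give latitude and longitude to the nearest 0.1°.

Convert each endpoint to a unit vector on the sphere (x = cos φ cos λ, y = cos φ sin λ, z = sin φ).
The central angle between the endpoints is δ = arccos(p₁·p₂) ≈ 2.630 rad (150.7°).
Interpolate at f = 1/2 with slerp weights a = sin((1−f)δ)/sin δ ≈ 1.977, b = sin(fδ)/sin δ ≈ 1.977.
p = a·p₁ + b·p₂ ≈ (0.853, -0.340, -0.396); φ = arcsin(p_z) ≈ -23.31°, λ = atan2(p_y, p_x) ≈ -21.70°.

≈ (23.3°S, 21.7°W)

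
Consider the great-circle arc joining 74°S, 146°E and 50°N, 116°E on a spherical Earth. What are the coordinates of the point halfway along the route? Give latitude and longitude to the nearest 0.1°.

≈ 12.3°S, 124.9°E

Convert each endpoint to a unit vector on the sphere (x = cos φ cos λ, y = cos φ sin λ, z = sin φ).
The central angle between the endpoints is δ = arccos(p₁·p₂) ≈ 2.193 rad (125.7°).
Interpolate at f = 1/2 with slerp weights a = sin((1−f)δ)/sin δ ≈ 1.095, b = sin(fδ)/sin δ ≈ 1.095.
p = a·p₁ + b·p₂ ≈ (-0.559, 0.801, -0.214); φ = arcsin(p_z) ≈ -12.34°, λ = atan2(p_y, p_x) ≈ 124.89°.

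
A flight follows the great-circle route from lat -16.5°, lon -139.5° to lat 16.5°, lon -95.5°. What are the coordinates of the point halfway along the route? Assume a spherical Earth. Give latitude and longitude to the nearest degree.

Convert each endpoint to a unit vector on the sphere (x = cos φ cos λ, y = cos φ sin λ, z = sin φ).
The central angle between the endpoints is δ = arccos(p₁·p₂) ≈ 0.951 rad (54.5°).
Interpolate at f = 1/2 with slerp weights a = sin((1−f)δ)/sin δ ≈ 0.562, b = sin(fδ)/sin δ ≈ 0.562.
p = a·p₁ + b·p₂ ≈ (-0.462, -0.887, 0.000); φ = arcsin(p_z) ≈ 0.00°, λ = atan2(p_y, p_x) ≈ -117.50°.

≈ lat 0°, lon -118°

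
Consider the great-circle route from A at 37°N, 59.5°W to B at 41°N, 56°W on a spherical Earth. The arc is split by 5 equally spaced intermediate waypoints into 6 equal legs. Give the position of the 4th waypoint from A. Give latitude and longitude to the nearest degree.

≈ 40°N, 57°W

The haversine formula gives a central angle δ ≈ 0.084 rad (4.8°) between the endpoints.
Interpolate at f = 4/6 with slerp weights a = sin((1−f)δ)/sin δ ≈ 0.334, b = sin(fδ)/sin δ ≈ 0.667.
p = a·p₁ + b·p₂ ≈ (0.417, -0.647, 0.638); φ = arcsin(p_z) ≈ 39.68°, λ = atan2(p_y, p_x) ≈ -57.21°.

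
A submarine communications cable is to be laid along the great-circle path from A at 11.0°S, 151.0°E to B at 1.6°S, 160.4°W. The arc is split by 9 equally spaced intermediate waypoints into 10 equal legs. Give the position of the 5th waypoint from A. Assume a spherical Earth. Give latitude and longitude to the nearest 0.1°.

≈ 6.9°S, 175.5°E

Convert each endpoint to a unit vector on the sphere (x = cos φ cos λ, y = cos φ sin λ, z = sin φ).
The central angle between the endpoints is δ = arccos(p₁·p₂) ≈ 0.858 rad (49.1°).
Interpolate at f = 5/10 with slerp weights a = sin((1−f)δ)/sin δ ≈ 0.550, b = sin(fδ)/sin δ ≈ 0.550.
p = a·p₁ + b·p₂ ≈ (-0.990, 0.077, -0.120); φ = arcsin(p_z) ≈ -6.91°, λ = atan2(p_y, p_x) ≈ 175.53°.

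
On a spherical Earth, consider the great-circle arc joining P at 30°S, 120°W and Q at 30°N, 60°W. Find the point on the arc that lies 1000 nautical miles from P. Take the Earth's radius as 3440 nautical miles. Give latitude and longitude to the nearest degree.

Convert each endpoint to a unit vector on the sphere (x = cos φ cos λ, y = cos φ sin λ, z = sin φ).
The central angle between the endpoints is δ = arccos(p₁·p₂) ≈ 1.445 rad (82.8°). The total great-circle distance is δ·R ≈ 1.445 × 3440 ≈ 4972 nmi, so the target fraction is f = 1000/4972 ≈ 0.201.
Interpolate at f ≈ 0.201 with slerp weights a = sin((1−f)δ)/sin δ ≈ 0.922, b = sin(fδ)/sin δ ≈ 0.289.
p = a·p₁ + b·p₂ ≈ (-0.274, -0.908, -0.317); φ = arcsin(p_z) ≈ -18.45°, λ = atan2(p_y, p_x) ≈ -106.80°.

≈ 18°S, 107°W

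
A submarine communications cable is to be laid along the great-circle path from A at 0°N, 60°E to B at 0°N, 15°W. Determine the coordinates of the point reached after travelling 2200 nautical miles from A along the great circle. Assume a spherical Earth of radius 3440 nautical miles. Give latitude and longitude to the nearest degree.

≈ 0°N, 23°E

Convert each endpoint to a unit vector on the sphere (x = cos φ cos λ, y = cos φ sin λ, z = sin φ).
The central angle between the endpoints is δ = arccos(p₁·p₂) ≈ 1.309 rad (75.0°). The total great-circle distance is δ·R ≈ 1.309 × 3440 ≈ 4503 nmi, so the target fraction is f = 2200/4503 ≈ 0.489.
Interpolate at f ≈ 0.489 with slerp weights a = sin((1−f)δ)/sin δ ≈ 0.642, b = sin(fδ)/sin δ ≈ 0.618.
p = a·p₁ + b·p₂ ≈ (0.918, 0.396, 0.000); φ = arcsin(p_z) ≈ 0.00°, λ = atan2(p_y, p_x) ≈ 23.36°.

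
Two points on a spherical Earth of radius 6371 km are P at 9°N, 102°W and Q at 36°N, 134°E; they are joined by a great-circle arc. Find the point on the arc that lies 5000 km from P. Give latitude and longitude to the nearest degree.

Write both endpoints as unit vectors p₁, p₂ with components (cos φ cos λ, cos φ sin λ, sin φ).
The central angle between the endpoints is δ = arccos(p₁·p₂) ≈ 1.934 rad (110.8°). The total great-circle distance is δ·R ≈ 1.934 × 6371 ≈ 12319 km, so the target fraction is f = 5000/12319 ≈ 0.406.
Interpolate at f ≈ 0.406 with slerp weights a = sin((1−f)δ)/sin δ ≈ 0.976, b = sin(fδ)/sin δ ≈ 0.756.
p = a·p₁ + b·p₂ ≈ (-0.625, -0.503, 0.597); φ = arcsin(p_z) ≈ 36.65°, λ = atan2(p_y, p_x) ≈ -141.19°.

≈ 37°N, 141°W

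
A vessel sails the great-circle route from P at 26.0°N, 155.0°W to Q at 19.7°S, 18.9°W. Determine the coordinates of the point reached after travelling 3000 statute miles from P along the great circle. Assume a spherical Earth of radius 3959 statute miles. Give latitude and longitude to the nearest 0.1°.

≈ 18.2°N, 108.6°W

Convert each endpoint to a unit vector on the sphere (x = cos φ cos λ, y = cos φ sin λ, z = sin φ).
The central angle between the endpoints is δ = arccos(p₁·p₂) ≈ 2.430 rad (139.2°). The total great-circle distance is δ·R ≈ 2.430 × 3959 ≈ 9621 mi, so the target fraction is f = 3000/9621 ≈ 0.312.
Interpolate at f ≈ 0.312 with slerp weights a = sin((1−f)δ)/sin δ ≈ 1.524, b = sin(fδ)/sin δ ≈ 1.053.
p = a·p₁ + b·p₂ ≈ (-0.304, -0.900, 0.313); φ = arcsin(p_z) ≈ 18.25°, λ = atan2(p_y, p_x) ≈ -108.64°.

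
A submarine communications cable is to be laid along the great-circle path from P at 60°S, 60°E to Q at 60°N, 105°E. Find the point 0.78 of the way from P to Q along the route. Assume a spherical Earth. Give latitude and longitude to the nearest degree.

≈ 34°N, 91°E

The haversine formula gives a central angle δ ≈ 2.181 rad (125.0°) between the endpoints.
Interpolate at f = 0.78 with slerp weights a = sin((1−f)δ)/sin δ ≈ 0.563, b = sin(fδ)/sin δ ≈ 1.210.
p = a·p₁ + b·p₂ ≈ (-0.016, 0.828, 0.560); φ = arcsin(p_z) ≈ 34.05°, λ = atan2(p_y, p_x) ≈ 91.09°.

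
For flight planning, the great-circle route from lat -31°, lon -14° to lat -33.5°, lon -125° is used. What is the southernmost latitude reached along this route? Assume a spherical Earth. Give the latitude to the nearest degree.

The great circle lies in the plane with unit normal n̂ = (p₁ × p₂)/|p₁ × p₂|.
Here n̂_z ≈ -0.668; the vertex latitude is φ_max = arccos|n̂_z| ≈ 48.1°.
Check via Clairaut: cos φ_max = |cos φ₁| · sin C = cos(31.0°)·sin(128.8°) ≈ 0.668, again giving ≈ 48.1°.

≈ -48°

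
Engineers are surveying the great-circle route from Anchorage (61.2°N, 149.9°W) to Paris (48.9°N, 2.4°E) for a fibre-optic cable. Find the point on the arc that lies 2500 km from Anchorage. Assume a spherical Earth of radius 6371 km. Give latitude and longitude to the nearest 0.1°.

≈ (79.6°N, 105.5°W)

The haversine formula gives a central angle δ ≈ 1.181 rad (67.7°) between the endpoints. The total great-circle distance is δ·R ≈ 1.181 × 6371 ≈ 7524 km, so the target fraction is f = 2500/7524 ≈ 0.332.
Interpolate at f ≈ 0.332 with slerp weights a = sin((1−f)δ)/sin δ ≈ 0.767, b = sin(fδ)/sin δ ≈ 0.413.
p = a·p₁ + b·p₂ ≈ (-0.048, -0.174, 0.984); φ = arcsin(p_z) ≈ 79.60°, λ = atan2(p_y, p_x) ≈ -105.46°.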